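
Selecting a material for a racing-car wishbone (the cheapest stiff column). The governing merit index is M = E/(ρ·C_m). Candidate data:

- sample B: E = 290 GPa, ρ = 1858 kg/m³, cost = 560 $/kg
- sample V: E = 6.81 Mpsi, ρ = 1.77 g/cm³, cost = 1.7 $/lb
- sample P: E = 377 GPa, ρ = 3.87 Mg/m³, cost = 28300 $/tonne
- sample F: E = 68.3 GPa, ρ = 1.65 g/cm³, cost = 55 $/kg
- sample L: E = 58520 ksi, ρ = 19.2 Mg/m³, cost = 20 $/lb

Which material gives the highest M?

Putting every candidate on a common basis:
  sample B: E = 290.0 GPa, ρ = 1858 kg/m³, cost = 560.0 $/kg
  sample V: E = 46.95 GPa, ρ = 1770 kg/m³, cost = 3.748 $/kg
  sample P: E = 377.0 GPa, ρ = 3870 kg/m³, cost = 28.30 $/kg
  sample F: E = 68.30 GPa, ρ = 1650 kg/m³, cost = 55.00 $/kg
  sample L: E = 403.5 GPa, ρ = 19200 kg/m³, cost = 44.09 $/kg
  sample V: M = 7.08 MN·m per $
  sample P: M = 3.44 MN·m per $
  sample F: M = 0.753 MN·m per $
  sample L: M = 0.477 MN·m per $
  sample B: M = 0.279 MN·m per $
Highest index: sample V.

sample V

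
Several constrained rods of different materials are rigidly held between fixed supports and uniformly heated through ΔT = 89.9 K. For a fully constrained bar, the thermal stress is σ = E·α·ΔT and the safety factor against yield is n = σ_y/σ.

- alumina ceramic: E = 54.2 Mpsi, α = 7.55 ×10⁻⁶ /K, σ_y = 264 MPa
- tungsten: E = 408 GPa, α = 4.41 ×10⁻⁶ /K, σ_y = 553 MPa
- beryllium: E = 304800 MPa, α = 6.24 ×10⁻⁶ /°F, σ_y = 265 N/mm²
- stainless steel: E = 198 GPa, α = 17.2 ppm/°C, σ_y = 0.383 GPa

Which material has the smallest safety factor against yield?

beryllium

Converting E to GPa, α to ×10⁻⁶/K, σ_y to MPa, then σ and n for each:
  alumina ceramic: E = 373.7, α = 7.55, σ_y = 264.0 → σ = 254 MPa, n = 1.04
  tungsten: E = 408.0, α = 4.41, σ_y = 553.0 → σ = 162 MPa, n = 3.42
  beryllium: E = 304.8, α = 11.2, σ_y = 265.0 → σ = 308 MPa, n = 0.861
  stainless steel: E = 198.0, α = 17.2, σ_y = 383.0 → σ = 306 MPa, n = 1.25
Beryllium has the lowest safety factor, n = 0.861.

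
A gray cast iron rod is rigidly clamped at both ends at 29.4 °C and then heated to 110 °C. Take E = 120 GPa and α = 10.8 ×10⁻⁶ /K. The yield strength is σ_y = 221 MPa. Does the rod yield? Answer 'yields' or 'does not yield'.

ΔT = 80.60 K. Constrained thermal stress σ = E·α·ΔT = 120.0×10³ MPa × 10.8×10⁻⁶ × 80.60 = 104 MPa (compressive).
Compare to σ_y = 221 MPa: σ < σ_y, so it does not yield.

does not yield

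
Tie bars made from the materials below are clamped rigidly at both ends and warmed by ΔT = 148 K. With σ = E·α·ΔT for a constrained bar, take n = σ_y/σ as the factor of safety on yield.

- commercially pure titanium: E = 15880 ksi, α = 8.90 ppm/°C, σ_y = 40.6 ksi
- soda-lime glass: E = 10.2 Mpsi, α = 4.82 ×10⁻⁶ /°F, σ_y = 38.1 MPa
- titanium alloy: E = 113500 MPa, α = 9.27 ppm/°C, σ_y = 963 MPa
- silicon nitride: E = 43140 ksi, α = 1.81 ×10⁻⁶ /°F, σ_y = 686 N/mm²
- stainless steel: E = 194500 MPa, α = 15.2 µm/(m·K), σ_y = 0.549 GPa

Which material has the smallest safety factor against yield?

With everything in SI (GPa, ×10⁻⁶/K, MPa):
  commercially pure titanium: E = 109.5, α = 8.90, σ_y = 279.9 → σ = 144 MPa, n = 1.94
  soda-lime glass: E = 70.33, α = 8.68, σ_y = 38.10 → σ = 90.3 MPa, n = 0.422
  titanium alloy: E = 113.5, α = 9.27, σ_y = 963.0 → σ = 156 MPa, n = 6.18
  silicon nitride: E = 297.4, α = 3.26, σ_y = 686.0 → σ = 143 MPa, n = 4.78
  stainless steel: E = 194.5, α = 15.2, σ_y = 549.0 → σ = 438 MPa, n = 1.25
The minimum is soda-lime glass at n = 0.422.

soda-lime glass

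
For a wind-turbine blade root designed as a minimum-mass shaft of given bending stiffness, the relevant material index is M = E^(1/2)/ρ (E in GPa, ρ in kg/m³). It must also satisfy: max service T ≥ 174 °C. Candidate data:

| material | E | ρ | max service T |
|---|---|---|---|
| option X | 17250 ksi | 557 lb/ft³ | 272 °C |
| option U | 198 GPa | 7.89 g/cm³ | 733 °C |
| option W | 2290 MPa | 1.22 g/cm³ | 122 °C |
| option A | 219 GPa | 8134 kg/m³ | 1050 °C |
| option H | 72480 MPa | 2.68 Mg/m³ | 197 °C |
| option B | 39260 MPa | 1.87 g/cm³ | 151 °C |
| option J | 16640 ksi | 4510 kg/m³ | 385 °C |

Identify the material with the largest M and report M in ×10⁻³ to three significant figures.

Screen on constraints: max service T ≥ 174 °C. Survivors: option X, option U, option A, option H, option J.
Normalizing units and computing the index:
  option X: E = 118.9 GPa, ρ = 8922 kg/m³
  option U: E = 198.0 GPa, ρ = 7890 kg/m³
  option A: E = 219.0 GPa, ρ = 8134 kg/m³
  option H: E = 72.48 GPa, ρ = 2680 kg/m³
  option J: E = 114.7 GPa, ρ = 4510 kg/m³
  option H: M = 3.18×10⁻³
  option J: M = 2.37×10⁻³
  option A: M = 1.82×10⁻³
  option U: M = 1.78×10⁻³
  option X: M = 1.22×10⁻³
Option H ranks first.

option H, M = 3.18×10⁻³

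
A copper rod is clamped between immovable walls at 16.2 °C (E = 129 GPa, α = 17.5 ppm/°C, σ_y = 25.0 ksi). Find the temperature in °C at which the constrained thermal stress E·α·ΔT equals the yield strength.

92.6 °C

σ_y = 25.0 ksi = 172.4 MPa.
E·α·ΔT = 172.4 MPa ⇒ ΔT = 172.4 / (129.0×10³ × 17.5×10⁻⁶) = 76.35 K.
T = 16.2 + 76.35 = 92.55 °C.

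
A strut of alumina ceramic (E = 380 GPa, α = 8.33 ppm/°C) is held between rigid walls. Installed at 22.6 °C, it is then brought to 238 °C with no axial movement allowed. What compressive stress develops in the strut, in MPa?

ΔT = 215.4 K. Constrained thermal stress σ = E·α·ΔT = 380.0×10³ MPa × 8.33×10⁻⁶ × 215.4 = 682 MPa (compressive).

682 MPa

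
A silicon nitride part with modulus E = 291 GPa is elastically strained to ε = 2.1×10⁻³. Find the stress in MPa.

611 MPa

σ = E·ε = 291000 MPa × 2.1×10⁻³ = 611 MPa.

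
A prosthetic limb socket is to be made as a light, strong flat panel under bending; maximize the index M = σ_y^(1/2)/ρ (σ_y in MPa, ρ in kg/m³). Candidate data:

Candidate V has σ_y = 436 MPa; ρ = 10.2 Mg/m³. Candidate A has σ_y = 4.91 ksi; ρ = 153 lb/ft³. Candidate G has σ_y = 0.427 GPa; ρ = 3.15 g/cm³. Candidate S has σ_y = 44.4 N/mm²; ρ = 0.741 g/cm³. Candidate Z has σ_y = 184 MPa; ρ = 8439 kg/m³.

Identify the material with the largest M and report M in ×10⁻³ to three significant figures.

In SI units:
  candidate V: σ_y = 436.0 MPa, ρ = 10200 kg/m³
  candidate A: σ_y = 33.85 MPa, ρ = 2451 kg/m³
  candidate G: σ_y = 427.0 MPa, ρ = 3150 kg/m³
  candidate S: σ_y = 44.40 MPa, ρ = 741.0 kg/m³
  candidate Z: σ_y = 184.0 MPa, ρ = 8439 kg/m³
  candidate S: M = 8.99×10⁻³
  candidate G: M = 6.56×10⁻³
  candidate A: M = 2.37×10⁻³
  candidate V: M = 2.05×10⁻³
  candidate Z: M = 1.61×10⁻³
Candidate S has the largest M.

candidate S, M = 8.99×10⁻³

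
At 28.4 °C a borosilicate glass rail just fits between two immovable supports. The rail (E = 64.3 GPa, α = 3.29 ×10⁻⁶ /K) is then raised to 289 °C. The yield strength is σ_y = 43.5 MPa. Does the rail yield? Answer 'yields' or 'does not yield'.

ΔT = 260.6 K. Constrained thermal stress σ = E·α·ΔT = 64.30×10³ MPa × 3.29×10⁻⁶ × 260.6 = 55.1 MPa (compressive).
Compare to σ_y = 43.5 MPa: σ ≥ σ_y, so it yields.

yields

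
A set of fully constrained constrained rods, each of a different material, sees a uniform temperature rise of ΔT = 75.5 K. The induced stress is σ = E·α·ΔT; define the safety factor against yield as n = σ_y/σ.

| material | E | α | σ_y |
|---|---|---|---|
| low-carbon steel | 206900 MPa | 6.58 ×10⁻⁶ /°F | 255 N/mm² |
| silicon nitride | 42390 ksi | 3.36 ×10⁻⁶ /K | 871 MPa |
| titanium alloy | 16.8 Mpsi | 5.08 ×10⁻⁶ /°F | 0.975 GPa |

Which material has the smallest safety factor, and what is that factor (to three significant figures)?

Per material, after unit conversion:
  low-carbon steel: E = 206.9, α = 11.8, σ_y = 255.0 → σ = 185 MPa, n = 1.38
  silicon nitride: E = 292.3, α = 3.36, σ_y = 871.0 → σ = 74.1 MPa, n = 11.7
  titanium alloy: E = 115.8, α = 9.14, σ_y = 975.0 → σ = 80.0 MPa, n = 12.2
Smallest n: low-carbon steel with n = 1.38.

low-carbon steel, n = 1.38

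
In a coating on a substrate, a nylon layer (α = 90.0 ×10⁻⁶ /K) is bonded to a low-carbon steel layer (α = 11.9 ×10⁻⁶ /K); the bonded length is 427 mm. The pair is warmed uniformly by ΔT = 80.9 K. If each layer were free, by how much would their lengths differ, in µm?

Δα = |90.0 − 11.9|×10⁻⁶/K = 78.1×10⁻⁶/K.
ΔL_mismatch = Δα·L·ΔT = 78.1×10⁻⁶ × 427.0 mm × 80.9 K = 2700 µm.

2700 µm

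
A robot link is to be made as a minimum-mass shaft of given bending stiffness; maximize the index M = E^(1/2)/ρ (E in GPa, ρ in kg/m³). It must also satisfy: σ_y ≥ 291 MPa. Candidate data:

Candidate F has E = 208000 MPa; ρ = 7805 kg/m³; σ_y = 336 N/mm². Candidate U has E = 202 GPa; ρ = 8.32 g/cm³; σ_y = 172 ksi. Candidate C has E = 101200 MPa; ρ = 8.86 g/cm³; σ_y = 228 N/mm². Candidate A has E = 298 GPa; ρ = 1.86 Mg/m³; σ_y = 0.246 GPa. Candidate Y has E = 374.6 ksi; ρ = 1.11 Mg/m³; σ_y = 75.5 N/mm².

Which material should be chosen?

candidate F

Screen on constraints: σ_y ≥ 291 MPa. Survivors: candidate F, candidate U.
After converting to SI:
  candidate F: E = 208.0 GPa, ρ = 7805 kg/m³
  candidate U: E = 202.0 GPa, ρ = 8320 kg/m³
  candidate F: M = 1.85×10⁻³
  candidate U: M = 1.71×10⁻³
The maximum is for candidate F.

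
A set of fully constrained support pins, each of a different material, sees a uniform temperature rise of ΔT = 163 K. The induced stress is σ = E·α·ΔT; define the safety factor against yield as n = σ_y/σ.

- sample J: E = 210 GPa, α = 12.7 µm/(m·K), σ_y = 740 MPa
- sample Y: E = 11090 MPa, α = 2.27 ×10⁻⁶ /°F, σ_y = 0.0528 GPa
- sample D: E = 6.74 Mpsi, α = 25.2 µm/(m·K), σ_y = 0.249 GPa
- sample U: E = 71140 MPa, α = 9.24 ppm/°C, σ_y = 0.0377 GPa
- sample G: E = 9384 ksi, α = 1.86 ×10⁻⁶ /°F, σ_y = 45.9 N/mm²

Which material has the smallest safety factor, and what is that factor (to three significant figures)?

sample U, n = 0.352

Per material, after unit conversion:
  sample J: E = 210.0, α = 12.7, σ_y = 740.0 → σ = 435 MPa, n = 1.70
  sample Y: E = 11.09, α = 4.09, σ_y = 52.80 → σ = 7.39 MPa, n = 7.15
  sample D: E = 46.47, α = 25.2, σ_y = 249.0 → σ = 191 MPa, n = 1.30
  sample U: E = 71.14, α = 9.24, σ_y = 37.70 → σ = 107 MPa, n = 0.352
  sample G: E = 64.70, α = 3.35, σ_y = 45.90 → σ = 35.3 MPa, n = 1.30
Sample U has the lowest safety factor, n = 0.352.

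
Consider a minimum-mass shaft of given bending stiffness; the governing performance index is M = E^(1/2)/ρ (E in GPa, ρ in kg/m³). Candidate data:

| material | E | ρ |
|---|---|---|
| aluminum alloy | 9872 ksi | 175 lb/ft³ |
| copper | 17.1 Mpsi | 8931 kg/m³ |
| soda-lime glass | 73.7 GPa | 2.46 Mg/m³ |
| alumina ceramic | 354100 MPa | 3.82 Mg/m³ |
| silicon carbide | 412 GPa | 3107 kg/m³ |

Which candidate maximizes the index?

In SI units:
  aluminum alloy: E = 68.07 GPa, ρ = 2803 kg/m³
  copper: E = 117.9 GPa, ρ = 8931 kg/m³
  soda-lime glass: E = 73.70 GPa, ρ = 2460 kg/m³
  alumina ceramic: E = 354.1 GPa, ρ = 3820 kg/m³
  silicon carbide: E = 412.0 GPa, ρ = 3107 kg/m³
  silicon carbide: M = 6.53×10⁻³
  alumina ceramic: M = 4.93×10⁻³
  soda-lime glass: M = 3.49×10⁻³
  aluminum alloy: M = 2.94×10⁻³
  copper: M = 1.22×10⁻³
Silicon carbide has the largest M.

silicon carbide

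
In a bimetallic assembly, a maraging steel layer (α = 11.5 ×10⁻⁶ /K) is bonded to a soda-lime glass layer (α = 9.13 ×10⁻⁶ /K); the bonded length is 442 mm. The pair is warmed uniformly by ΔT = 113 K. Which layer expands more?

α(maraging steel) = 11.5×10⁻⁶/K vs α(soda-lime glass) = 9.13×10⁻⁶/K.
Higher α expands more for the same ΔT: maraging steel.

maraging steel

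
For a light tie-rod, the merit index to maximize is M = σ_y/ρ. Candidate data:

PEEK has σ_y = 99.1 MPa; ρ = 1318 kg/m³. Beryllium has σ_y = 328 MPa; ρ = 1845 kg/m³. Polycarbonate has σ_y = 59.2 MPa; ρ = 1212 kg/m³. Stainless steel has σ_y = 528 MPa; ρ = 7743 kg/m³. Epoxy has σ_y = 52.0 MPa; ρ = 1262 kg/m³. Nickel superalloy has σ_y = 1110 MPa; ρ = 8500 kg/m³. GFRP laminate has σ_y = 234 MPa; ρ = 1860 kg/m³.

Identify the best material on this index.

beryllium

Evaluate M for each candidate:
  beryllium: M = 178 kN·m/kg
  nickel superalloy: M = 131 kN·m/kg
  GFRP laminate: M = 126 kN·m/kg
  PEEK: M = 75.2 kN·m/kg
  stainless steel: M = 68.2 kN·m/kg
  polycarbonate: M = 48.8 kN·m/kg
  epoxy: M = 41.2 kN·m/kg
Beryllium ranks first.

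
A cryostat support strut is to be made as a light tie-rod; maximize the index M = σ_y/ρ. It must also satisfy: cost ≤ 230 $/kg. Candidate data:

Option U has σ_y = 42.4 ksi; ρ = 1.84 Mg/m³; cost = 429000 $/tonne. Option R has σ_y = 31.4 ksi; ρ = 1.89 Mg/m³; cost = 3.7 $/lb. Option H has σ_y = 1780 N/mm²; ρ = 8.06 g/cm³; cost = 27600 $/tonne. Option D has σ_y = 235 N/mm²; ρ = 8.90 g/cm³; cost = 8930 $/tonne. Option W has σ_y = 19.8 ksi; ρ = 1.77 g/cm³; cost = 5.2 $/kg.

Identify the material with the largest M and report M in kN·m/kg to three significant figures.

option H, M = 221 kN·m/kg

Screen on constraints: cost ≤ 230 $/kg. Survivors: option R, option H, option D, option W.
Convert each candidate to consistent units, then evaluate M:
  option R: σ_y = 216.5 MPa, ρ = 1890 kg/m³
  option H: σ_y = 1780 MPa, ρ = 8060 kg/m³
  option D: σ_y = 235.0 MPa, ρ = 8900 kg/m³
  option W: σ_y = 136.5 MPa, ρ = 1770 kg/m³
  option H: M = 221 kN·m/kg
  option R: M = 115 kN·m/kg
  option W: M = 77.1 kN·m/kg
  option D: M = 26.4 kN·m/kg
Highest index: option H.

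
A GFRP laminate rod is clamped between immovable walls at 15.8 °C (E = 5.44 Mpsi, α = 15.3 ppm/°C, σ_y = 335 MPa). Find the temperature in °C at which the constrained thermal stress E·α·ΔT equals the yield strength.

E = 5.44 Mpsi = 37.51 GPa.
E·α·ΔT = 335.0 MPa ⇒ ΔT = 335.0 / (37.51×10³ × 15.3×10⁻⁶) = 583.8 K.
T = 15.8 + 583.8 = 599.6 °C.

600 °C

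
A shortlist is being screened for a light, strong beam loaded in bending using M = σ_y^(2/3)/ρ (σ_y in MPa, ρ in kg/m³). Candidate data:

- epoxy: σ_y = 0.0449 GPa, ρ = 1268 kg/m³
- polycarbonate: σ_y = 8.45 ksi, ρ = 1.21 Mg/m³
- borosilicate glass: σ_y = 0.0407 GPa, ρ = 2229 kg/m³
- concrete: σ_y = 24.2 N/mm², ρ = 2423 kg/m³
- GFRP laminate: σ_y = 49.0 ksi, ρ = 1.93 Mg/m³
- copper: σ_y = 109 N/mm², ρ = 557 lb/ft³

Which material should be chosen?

Convert each candidate to consistent units, then evaluate M:
  epoxy: σ_y = 44.90 MPa, ρ = 1268 kg/m³
  polycarbonate: σ_y = 58.26 MPa, ρ = 1210 kg/m³
  borosilicate glass: σ_y = 40.70 MPa, ρ = 2229 kg/m³
  concrete: σ_y = 24.20 MPa, ρ = 2423 kg/m³
  GFRP laminate: σ_y = 337.8 MPa, ρ = 1930 kg/m³
  copper: σ_y = 109.0 MPa, ρ = 8922 kg/m³
  GFRP laminate: M = 25.1×10⁻³
  polycarbonate: M = 12.4×10⁻³
  epoxy: M = 9.96×10⁻³
  borosilicate glass: M = 5.31×10⁻³
  concrete: M = 3.45×10⁻³
  copper: M = 2.56×10⁻³
GFRP laminate has the largest M.

GFRP laminate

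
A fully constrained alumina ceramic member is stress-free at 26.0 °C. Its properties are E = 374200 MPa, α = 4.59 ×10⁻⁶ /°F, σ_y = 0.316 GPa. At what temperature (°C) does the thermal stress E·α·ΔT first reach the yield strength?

128 °C

E = 374200 MPa = 374.2 GPa.
α = 4.59×10⁻⁶/°F × 9/5 = 8.26×10⁻⁶/K.
σ_y = 0.316 GPa = 316.0 MPa.
E·α·ΔT = 316.0 MPa ⇒ ΔT = 316.0 / (374.2×10³ × 8.26×10⁻⁶) = 102.2 K.
T = 26.0 + 102.2 = 128.2 °C.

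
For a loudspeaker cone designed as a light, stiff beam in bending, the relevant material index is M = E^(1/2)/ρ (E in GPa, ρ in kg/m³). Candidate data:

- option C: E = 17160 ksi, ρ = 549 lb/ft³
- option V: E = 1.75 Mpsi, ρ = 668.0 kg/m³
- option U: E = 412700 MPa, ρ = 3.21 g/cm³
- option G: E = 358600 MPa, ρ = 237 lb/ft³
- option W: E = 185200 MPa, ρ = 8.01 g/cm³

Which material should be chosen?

Putting every candidate on a common basis:
  option C: E = 118.3 GPa, ρ = 8794 kg/m³
  option V: E = 12.07 GPa, ρ = 668.0 kg/m³
  option U: E = 412.7 GPa, ρ = 3210 kg/m³
  option G: E = 358.6 GPa, ρ = 3796 kg/m³
  option W: E = 185.2 GPa, ρ = 8010 kg/m³
  option U: M = 6.33×10⁻³
  option V: M = 5.20×10⁻³
  option G: M = 4.99×10⁻³
  option W: M = 1.70×10⁻³
  option C: M = 1.24×10⁻³
Highest index: option U.

option U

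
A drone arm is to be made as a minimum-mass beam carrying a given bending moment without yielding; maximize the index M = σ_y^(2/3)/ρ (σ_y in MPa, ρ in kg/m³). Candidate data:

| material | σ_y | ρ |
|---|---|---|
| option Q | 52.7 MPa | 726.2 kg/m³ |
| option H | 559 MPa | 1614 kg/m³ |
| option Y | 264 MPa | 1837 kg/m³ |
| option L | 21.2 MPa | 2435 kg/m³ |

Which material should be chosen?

option H

Computing M directly (units already consistent):
  option H: M = 42.0×10⁻³
  option Y: M = 22.4×10⁻³
  option Q: M = 19.4×10⁻³
  option L: M = 3.15×10⁻³
The maximum is for option H.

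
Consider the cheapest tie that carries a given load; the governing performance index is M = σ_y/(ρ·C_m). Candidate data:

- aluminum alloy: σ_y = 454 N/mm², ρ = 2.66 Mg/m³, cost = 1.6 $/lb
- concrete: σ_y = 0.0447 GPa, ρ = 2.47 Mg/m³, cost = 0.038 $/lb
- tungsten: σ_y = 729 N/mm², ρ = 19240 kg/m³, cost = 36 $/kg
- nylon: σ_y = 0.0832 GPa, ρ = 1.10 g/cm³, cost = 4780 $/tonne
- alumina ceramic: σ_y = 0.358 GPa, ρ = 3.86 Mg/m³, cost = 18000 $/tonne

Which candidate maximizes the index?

concrete

Convert each candidate to consistent units, then evaluate M:
  aluminum alloy: σ_y = 454.0 MPa, ρ = 2660 kg/m³, cost = 3.527 $/kg
  concrete: σ_y = 44.70 MPa, ρ = 2470 kg/m³, cost = 0.08377 $/kg
  tungsten: σ_y = 729.0 MPa, ρ = 19240 kg/m³, cost = 36.00 $/kg
  nylon: σ_y = 83.20 MPa, ρ = 1100 kg/m³, cost = 4.780 $/kg
  alumina ceramic: σ_y = 358.0 MPa, ρ = 3860 kg/m³, cost = 18.00 $/kg
  concrete: M = 216 kN·m per $
  aluminum alloy: M = 48.4 kN·m per $
  nylon: M = 15.8 kN·m per $
  alumina ceramic: M = 5.15 kN·m per $
  tungsten: M = 1.05 kN·m per $
Highest index: concrete.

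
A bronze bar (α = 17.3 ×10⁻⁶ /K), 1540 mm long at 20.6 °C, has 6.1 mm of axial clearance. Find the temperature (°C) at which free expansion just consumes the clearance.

α·L₀·ΔT = 6.1 mm ⇒ ΔT = 6.1 / (17.3×10⁻⁶ × 1540.0) = 229.0 K.
T = 20.6 + 229.0 = 249.6 °C.

250 °C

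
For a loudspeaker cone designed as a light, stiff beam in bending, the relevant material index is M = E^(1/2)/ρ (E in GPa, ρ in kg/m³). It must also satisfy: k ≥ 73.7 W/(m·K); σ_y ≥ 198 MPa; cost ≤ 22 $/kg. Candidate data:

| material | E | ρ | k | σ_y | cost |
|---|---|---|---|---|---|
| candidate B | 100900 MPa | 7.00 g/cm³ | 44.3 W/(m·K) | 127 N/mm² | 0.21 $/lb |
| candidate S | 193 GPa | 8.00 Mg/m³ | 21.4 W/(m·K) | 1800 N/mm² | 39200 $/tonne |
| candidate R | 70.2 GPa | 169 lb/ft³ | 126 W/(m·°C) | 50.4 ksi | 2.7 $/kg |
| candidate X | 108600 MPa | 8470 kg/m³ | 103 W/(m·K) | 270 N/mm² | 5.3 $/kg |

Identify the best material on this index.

Screen on constraints: k ≥ 73.7 W/(m·K); σ_y ≥ 198 MPa; cost ≤ 22 $/kg. Survivors: candidate R, candidate X.
Putting every candidate on a common basis:
  candidate R: E = 70.20 GPa, ρ = 2707 kg/m³
  candidate X: E = 108.6 GPa, ρ = 8470 kg/m³
  candidate R: M = 3.10×10⁻³
  candidate X: M = 1.23×10⁻³
The maximum is for candidate R.

candidate R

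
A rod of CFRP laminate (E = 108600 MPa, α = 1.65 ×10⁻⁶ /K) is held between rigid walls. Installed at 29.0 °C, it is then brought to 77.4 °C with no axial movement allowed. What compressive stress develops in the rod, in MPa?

E = 108600 MPa = 108.6 GPa.
ΔT = 48.40 K. Constrained thermal stress σ = E·α·ΔT = 108.6×10³ MPa × 1.65×10⁻⁶ × 48.40 = 8.67 MPa (compressive).

8.67 MPa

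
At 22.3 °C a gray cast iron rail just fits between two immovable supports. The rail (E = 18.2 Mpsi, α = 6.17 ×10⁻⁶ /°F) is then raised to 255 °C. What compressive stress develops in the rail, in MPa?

E = 18.2 Mpsi = 125.5 GPa.
α = 6.17×10⁻⁶/°F × 9/5 = 11.1×10⁻⁶/K.
ΔT = 232.7 K. Constrained thermal stress σ = E·α·ΔT = 125.5×10³ MPa × 11.1×10⁻⁶ × 232.7 = 324 MPa (compressive).

324 MPa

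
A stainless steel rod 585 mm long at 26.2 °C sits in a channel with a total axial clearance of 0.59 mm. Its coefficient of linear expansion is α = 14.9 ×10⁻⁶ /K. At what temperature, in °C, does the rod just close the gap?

93.9 °C

α·L₀·ΔT = 0.59 mm ⇒ ΔT = 0.59 / (14.9×10⁻⁶ × 585.0) = 67.69 K.
T = 26.2 + 67.69 = 93.89 °C.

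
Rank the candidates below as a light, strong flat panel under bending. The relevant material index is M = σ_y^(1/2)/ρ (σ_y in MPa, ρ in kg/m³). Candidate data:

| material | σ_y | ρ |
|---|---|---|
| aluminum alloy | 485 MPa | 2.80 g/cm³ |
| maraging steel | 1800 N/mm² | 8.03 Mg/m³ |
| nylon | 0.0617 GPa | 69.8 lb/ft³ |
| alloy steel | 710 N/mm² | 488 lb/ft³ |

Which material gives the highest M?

Convert each candidate to consistent units, then evaluate M:
  aluminum alloy: σ_y = 485.0 MPa, ρ = 2800 kg/m³
  maraging steel: σ_y = 1800 MPa, ρ = 8030 kg/m³
  nylon: σ_y = 61.70 MPa, ρ = 1118 kg/m³
  alloy steel: σ_y = 710.0 MPa, ρ = 7817 kg/m³
  aluminum alloy: M = 7.87×10⁻³
  nylon: M = 7.03×10⁻³
  maraging steel: M = 5.28×10⁻³
  alloy steel: M = 3.41×10⁻³
Aluminum alloy ranks first.

aluminum alloy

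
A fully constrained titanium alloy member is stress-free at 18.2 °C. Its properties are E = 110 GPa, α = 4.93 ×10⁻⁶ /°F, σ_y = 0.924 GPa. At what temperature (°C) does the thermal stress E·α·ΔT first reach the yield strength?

α = 4.93×10⁻⁶/°F × 9/5 = 8.87×10⁻⁶/K.
σ_y = 0.924 GPa = 924.0 MPa.
E·α·ΔT = 924.0 MPa ⇒ ΔT = 924.0 / (110.0×10³ × 8.87×10⁻⁶) = 946.6 K.
T = 18.2 + 946.6 = 964.8 °C.

965 °C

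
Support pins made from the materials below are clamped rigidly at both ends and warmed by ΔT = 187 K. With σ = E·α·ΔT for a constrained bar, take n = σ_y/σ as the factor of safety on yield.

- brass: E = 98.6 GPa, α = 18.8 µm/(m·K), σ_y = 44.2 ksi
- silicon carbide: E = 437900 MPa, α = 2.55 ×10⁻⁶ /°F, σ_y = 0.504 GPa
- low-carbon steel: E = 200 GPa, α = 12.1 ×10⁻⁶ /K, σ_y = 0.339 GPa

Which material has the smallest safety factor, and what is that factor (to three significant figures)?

Converting E to GPa, α to ×10⁻⁶/K, σ_y to MPa, then σ and n for each:
  brass: E = 98.60, α = 18.8, σ_y = 304.7 → σ = 347 MPa, n = 0.879
  silicon carbide: E = 437.9, α = 4.59, σ_y = 504.0 → σ = 376 MPa, n = 1.34
  low-carbon steel: E = 200.0, α = 12.1, σ_y = 339.0 → σ = 453 MPa, n = 0.749
Smallest n: low-carbon steel with n = 0.749.

low-carbon steel, n = 0.749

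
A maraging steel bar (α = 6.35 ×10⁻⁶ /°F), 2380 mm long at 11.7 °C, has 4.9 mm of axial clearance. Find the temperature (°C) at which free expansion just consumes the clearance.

α = 6.35×10⁻⁶/°F × 9/5 = 11.4×10⁻⁶/K.
α·L₀·ΔT = 4.9 mm ⇒ ΔT = 4.9 / (11.4×10⁻⁶ × 2380.0) = 180.1 K.
T = 11.7 + 180.1 = 191.8 °C.

192 °C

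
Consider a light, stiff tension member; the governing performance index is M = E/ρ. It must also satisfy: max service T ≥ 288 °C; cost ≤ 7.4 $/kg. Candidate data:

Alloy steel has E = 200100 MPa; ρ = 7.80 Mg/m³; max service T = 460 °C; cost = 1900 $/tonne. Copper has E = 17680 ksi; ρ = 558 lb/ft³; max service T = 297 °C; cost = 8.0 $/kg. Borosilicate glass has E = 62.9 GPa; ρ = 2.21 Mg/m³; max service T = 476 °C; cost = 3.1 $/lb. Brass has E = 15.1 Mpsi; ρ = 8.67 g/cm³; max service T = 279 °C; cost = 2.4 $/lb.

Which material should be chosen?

borosilicate glass

Screen on constraints: max service T ≥ 288 °C; cost ≤ 7.4 $/kg. Survivors: alloy steel, borosilicate glass.
Normalizing units and computing the index:
  alloy steel: E = 200.1 GPa, ρ = 7800 kg/m³
  borosilicate glass: E = 62.90 GPa, ρ = 2210 kg/m³
  borosilicate glass: M = 28.5 MN·m/kg
  alloy steel: M = 25.7 MN·m/kg
Borosilicate glass ranks first.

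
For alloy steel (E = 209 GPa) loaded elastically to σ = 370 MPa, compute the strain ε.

1.77×10⁻³

ε = σ/E = 370 / 209000 = 1.77×10⁻³.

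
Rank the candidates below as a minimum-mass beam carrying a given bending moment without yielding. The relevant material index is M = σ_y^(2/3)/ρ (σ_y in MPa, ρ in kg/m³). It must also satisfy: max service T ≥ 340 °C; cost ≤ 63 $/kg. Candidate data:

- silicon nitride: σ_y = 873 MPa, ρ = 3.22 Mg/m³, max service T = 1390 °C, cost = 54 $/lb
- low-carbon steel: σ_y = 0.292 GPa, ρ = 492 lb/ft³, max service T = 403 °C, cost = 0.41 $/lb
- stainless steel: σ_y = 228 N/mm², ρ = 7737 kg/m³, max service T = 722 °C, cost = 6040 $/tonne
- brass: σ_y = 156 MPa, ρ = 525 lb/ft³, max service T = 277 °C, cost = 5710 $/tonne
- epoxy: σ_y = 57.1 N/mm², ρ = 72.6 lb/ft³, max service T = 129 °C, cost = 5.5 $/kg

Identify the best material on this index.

Screen on constraints: max service T ≥ 340 °C; cost ≤ 63 $/kg. Survivors: low-carbon steel, stainless steel.
Normalizing units and computing the index:
  low-carbon steel: σ_y = 292.0 MPa, ρ = 7881 kg/m³
  stainless steel: σ_y = 228.0 MPa, ρ = 7737 kg/m³
  low-carbon steel: M = 5.58×10⁻³
  stainless steel: M = 4.82×10⁻³
Low-carbon steel has the largest M.

low-carbon steel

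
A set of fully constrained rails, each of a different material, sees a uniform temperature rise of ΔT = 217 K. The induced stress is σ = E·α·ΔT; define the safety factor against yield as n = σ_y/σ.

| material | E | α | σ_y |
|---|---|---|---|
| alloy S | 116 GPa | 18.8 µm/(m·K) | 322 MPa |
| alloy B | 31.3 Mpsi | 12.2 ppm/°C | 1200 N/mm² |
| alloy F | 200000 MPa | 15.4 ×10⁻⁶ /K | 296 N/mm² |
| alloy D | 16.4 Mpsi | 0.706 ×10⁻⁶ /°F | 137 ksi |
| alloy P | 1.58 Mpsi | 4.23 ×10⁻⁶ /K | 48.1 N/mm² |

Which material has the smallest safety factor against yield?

alloy F

Per material, after unit conversion:
  alloy S: E = 116.0, α = 18.8, σ_y = 322.0 → σ = 473 MPa, n = 0.680
  alloy B: E = 215.8, α = 12.2, σ_y = 1200 → σ = 571 MPa, n = 2.10
  alloy F: E = 200.0, α = 15.4, σ_y = 296.0 → σ = 668 MPa, n = 0.443
  alloy D: E = 113.1, α = 1.27, σ_y = 944.6 → σ = 31.2 MPa, n = 30.3
  alloy P: E = 10.89, α = 4.23, σ_y = 48.10 → σ = 10.0 MPa, n = 4.81
Smallest n: alloy F with n = 0.443.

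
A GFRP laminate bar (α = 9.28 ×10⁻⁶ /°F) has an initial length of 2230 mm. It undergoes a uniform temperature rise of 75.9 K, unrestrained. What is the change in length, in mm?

2.83 mm

Convert α: 9.28×10⁻⁶/°F × (9/5) = 16.7×10⁻⁶/K.
ΔL = α·L₀·ΔT = 16.7×10⁻⁶ × 2230 mm × 75.90 K = 2.83 mm.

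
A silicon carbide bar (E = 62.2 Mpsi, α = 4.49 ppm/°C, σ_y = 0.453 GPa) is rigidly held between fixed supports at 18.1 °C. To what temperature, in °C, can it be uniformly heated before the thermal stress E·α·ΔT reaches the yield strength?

253 °C

E = 62.2 Mpsi = 428.9 GPa.
σ_y = 0.453 GPa = 453.0 MPa.
E·α·ΔT = 453.0 MPa ⇒ ΔT = 453.0 / (428.9×10³ × 4.49×10⁻⁶) = 235.3 K.
T = 18.1 + 235.3 = 253.4 °C.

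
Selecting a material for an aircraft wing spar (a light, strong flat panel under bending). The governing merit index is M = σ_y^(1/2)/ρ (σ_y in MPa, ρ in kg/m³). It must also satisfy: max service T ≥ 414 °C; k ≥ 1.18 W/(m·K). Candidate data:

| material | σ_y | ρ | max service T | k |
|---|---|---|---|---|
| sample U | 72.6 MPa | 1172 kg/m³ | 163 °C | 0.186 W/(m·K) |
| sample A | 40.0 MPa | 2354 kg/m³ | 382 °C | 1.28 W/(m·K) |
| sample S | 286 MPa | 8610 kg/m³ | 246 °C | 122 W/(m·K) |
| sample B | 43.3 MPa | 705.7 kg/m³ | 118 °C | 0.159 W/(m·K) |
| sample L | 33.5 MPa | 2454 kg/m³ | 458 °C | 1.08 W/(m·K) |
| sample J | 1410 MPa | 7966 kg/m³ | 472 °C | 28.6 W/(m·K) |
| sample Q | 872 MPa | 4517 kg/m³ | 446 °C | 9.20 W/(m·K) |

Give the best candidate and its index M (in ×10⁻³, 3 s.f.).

Screen on constraints: max service T ≥ 414 °C; k ≥ 1.18 W/(m·K). Survivors: sample J, sample Q.
Computing M directly (units already consistent):
  sample Q: M = 6.54×10⁻³
  sample J: M = 4.71×10⁻³
The maximum is for sample Q.

sample Q, M = 6.54×10⁻³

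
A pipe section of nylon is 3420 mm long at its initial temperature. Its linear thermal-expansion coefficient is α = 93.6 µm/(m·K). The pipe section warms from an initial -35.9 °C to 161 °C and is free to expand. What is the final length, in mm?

3483.0 mm

ΔT = 161 − (-35.9) = 196.9 K.
ΔL = α·L₀·ΔT = 93.6×10⁻⁶ × 3420 mm × 196.9 K = 63.0 mm.
L = L₀ + ΔL = 3420 + 63.0 = 3483.0 mm.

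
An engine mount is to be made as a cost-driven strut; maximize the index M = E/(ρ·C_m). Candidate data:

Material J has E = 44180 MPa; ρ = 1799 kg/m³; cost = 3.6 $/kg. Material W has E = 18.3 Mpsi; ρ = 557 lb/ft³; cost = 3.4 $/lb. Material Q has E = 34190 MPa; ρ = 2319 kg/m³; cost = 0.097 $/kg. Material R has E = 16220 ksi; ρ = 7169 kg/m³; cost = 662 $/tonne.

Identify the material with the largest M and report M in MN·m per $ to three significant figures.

material Q, M = 152 MN·m per $

In SI units:
  material J: E = 44.18 GPa, ρ = 1799 kg/m³, cost = 3.600 $/kg
  material W: E = 126.2 GPa, ρ = 8922 kg/m³, cost = 7.496 $/kg
  material Q: E = 34.19 GPa, ρ = 2319 kg/m³, cost = 0.09700 $/kg
  material R: E = 111.8 GPa, ρ = 7169 kg/m³, cost = 0.6620 $/kg
  material Q: M = 152 MN·m per $
  material R: M = 23.6 MN·m per $
  material J: M = 6.82 MN·m per $
  material W: M = 1.89 MN·m per $
Material Q ranks first.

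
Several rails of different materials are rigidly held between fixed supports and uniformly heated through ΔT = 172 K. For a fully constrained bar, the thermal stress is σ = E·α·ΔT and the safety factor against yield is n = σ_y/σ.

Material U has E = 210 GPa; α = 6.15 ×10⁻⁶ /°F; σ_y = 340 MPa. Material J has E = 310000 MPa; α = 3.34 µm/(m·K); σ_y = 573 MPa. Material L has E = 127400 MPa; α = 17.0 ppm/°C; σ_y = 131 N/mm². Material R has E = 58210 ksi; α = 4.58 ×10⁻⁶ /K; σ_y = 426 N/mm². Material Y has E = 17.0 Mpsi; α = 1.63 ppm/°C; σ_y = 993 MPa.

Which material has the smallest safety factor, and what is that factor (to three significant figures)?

With everything in SI (GPa, ×10⁻⁶/K, MPa):
  material U: E = 210.0, α = 11.1, σ_y = 340.0 → σ = 400 MPa, n = 0.850
  material J: E = 310.0, α = 3.34, σ_y = 573.0 → σ = 178 MPa, n = 3.22
  material L: E = 127.4, α = 17.0, σ_y = 131.0 → σ = 373 MPa, n = 0.352
  material R: E = 401.3, α = 4.58, σ_y = 426.0 → σ = 316 MPa, n = 1.35
  material Y: E = 117.2, α = 1.63, σ_y = 993.0 → σ = 32.9 MPa, n = 30.2
Smallest n: material L with n = 0.352.

material L, n = 0.352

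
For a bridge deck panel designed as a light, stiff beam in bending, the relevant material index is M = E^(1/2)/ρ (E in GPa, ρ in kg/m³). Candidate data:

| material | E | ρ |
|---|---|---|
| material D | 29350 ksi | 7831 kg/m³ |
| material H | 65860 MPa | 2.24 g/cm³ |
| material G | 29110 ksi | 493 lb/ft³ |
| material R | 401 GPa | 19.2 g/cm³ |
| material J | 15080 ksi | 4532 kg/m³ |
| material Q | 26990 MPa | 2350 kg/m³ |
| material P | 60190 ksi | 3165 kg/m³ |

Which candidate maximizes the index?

Convert each candidate to consistent units, then evaluate M:
  material D: E = 202.4 GPa, ρ = 7831 kg/m³
  material H: E = 65.86 GPa, ρ = 2240 kg/m³
  material G: E = 200.7 GPa, ρ = 7897 kg/m³
  material R: E = 401.0 GPa, ρ = 19200 kg/m³
  material J: E = 104.0 GPa, ρ = 4532 kg/m³
  material Q: E = 26.99 GPa, ρ = 2350 kg/m³
  material P: E = 415.0 GPa, ρ = 3165 kg/m³
  material P: M = 6.44×10⁻³
  material H: M = 3.62×10⁻³
  material J: M = 2.25×10⁻³
  material Q: M = 2.21×10⁻³
  material D: M = 1.82×10⁻³
  material G: M = 1.79×10⁻³
  material R: M = 1.04×10⁻³
The maximum is for material P.

material P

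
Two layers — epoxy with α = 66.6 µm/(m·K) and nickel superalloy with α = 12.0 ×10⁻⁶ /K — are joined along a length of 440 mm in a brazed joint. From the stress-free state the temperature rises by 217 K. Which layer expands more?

epoxy

α(epoxy) = 66.6×10⁻⁶/K vs α(nickel superalloy) = 12.0×10⁻⁶/K.
Higher α expands more for the same ΔT: epoxy.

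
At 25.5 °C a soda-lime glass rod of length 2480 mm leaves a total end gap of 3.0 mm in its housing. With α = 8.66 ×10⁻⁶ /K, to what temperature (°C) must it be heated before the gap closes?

165 °C

α·L₀·ΔT = 3.0 mm ⇒ ΔT = 3.0 / (8.66×10⁻⁶ × 2480.0) = 139.7 K.
T = 25.5 + 139.7 = 165.2 °C.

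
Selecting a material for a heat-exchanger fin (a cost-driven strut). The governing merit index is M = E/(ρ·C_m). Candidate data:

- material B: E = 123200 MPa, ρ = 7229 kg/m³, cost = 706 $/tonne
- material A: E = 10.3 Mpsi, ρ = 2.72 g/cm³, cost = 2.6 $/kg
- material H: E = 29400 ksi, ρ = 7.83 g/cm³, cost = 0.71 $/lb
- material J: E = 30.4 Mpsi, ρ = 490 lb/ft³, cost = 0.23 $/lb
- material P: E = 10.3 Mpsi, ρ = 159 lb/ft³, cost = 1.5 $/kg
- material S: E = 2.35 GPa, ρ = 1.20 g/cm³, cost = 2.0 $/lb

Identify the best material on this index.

Putting every candidate on a common basis:
  material B: E = 123.2 GPa, ρ = 7229 kg/m³, cost = 0.7060 $/kg
  material A: E = 71.02 GPa, ρ = 2720 kg/m³, cost = 2.600 $/kg
  material H: E = 202.7 GPa, ρ = 7830 kg/m³, cost = 1.565 $/kg
  material J: E = 209.6 GPa, ρ = 7849 kg/m³, cost = 0.5071 $/kg
  material P: E = 71.02 GPa, ρ = 2547 kg/m³, cost = 1.500 $/kg
  material S: E = 2.350 GPa, ρ = 1200 kg/m³, cost = 4.409 $/kg
  material J: M = 52.7 MN·m per $
  material B: M = 24.1 MN·m per $
  material P: M = 18.6 MN·m per $
  material H: M = 16.5 MN·m per $
  material A: M = 10.0 MN·m per $
  material S: M = 0.444 MN·m per $
Highest index: material J.

material J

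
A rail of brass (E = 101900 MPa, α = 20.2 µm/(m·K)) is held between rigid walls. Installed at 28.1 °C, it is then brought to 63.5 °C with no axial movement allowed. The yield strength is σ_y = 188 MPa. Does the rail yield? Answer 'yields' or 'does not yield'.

E = 101900 MPa = 101.9 GPa.
ΔT = 35.40 K. Constrained thermal stress σ = E·α·ΔT = 101.9×10³ MPa × 20.2×10⁻⁶ × 35.40 = 72.9 MPa (compressive).
Compare to σ_y = 188 MPa: σ < σ_y, so it does not yield.

does not yield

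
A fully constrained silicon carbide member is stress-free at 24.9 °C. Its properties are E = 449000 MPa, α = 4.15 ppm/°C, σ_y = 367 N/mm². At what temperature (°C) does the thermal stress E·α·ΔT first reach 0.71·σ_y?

165 °C

E = 449000 MPa = 449.0 GPa.
σ_y = 367 N/mm² = 367.0 MPa.
E·α·ΔT = 260.6 MPa ⇒ ΔT = 260.6 / (449.0×10³ × 4.15×10⁻⁶) = 139.8 K.
T = 24.9 + 139.8 = 164.7 °C.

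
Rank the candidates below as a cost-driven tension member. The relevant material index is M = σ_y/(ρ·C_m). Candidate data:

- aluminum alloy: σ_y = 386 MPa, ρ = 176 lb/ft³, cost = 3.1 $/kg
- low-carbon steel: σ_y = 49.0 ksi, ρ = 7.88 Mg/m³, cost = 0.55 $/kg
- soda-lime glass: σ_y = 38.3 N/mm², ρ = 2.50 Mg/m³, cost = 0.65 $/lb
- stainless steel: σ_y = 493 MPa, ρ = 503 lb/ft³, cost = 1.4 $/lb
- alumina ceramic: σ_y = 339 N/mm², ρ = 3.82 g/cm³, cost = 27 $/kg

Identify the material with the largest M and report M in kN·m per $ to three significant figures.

After converting to SI:
  aluminum alloy: σ_y = 386.0 MPa, ρ = 2819 kg/m³, cost = 3.100 $/kg
  low-carbon steel: σ_y = 337.8 MPa, ρ = 7880 kg/m³, cost = 0.5500 $/kg
  soda-lime glass: σ_y = 38.30 MPa, ρ = 2500 kg/m³, cost = 1.433 $/kg
  stainless steel: σ_y = 493.0 MPa, ρ = 8057 kg/m³, cost = 3.086 $/kg
  alumina ceramic: σ_y = 339.0 MPa, ρ = 3820 kg/m³, cost = 27.00 $/kg
  low-carbon steel: M = 78.0 kN·m per $
  aluminum alloy: M = 44.2 kN·m per $
  stainless steel: M = 19.8 kN·m per $
  soda-lime glass: M = 10.7 kN·m per $
  alumina ceramic: M = 3.29 kN·m per $
Highest index: low-carbon steel.

low-carbon steel, M = 78.0 kN·m per $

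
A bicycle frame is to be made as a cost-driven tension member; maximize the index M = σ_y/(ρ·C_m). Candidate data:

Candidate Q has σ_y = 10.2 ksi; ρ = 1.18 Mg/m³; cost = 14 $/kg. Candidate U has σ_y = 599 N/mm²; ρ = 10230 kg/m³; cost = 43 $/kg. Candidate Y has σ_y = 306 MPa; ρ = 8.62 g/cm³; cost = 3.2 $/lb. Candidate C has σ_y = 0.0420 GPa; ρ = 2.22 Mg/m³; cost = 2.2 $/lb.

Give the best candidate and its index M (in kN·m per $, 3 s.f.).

candidate Y, M = 5.03 kN·m per $

Normalizing units and computing the index:
  candidate Q: σ_y = 70.33 MPa, ρ = 1180 kg/m³, cost = 14.00 $/kg
  candidate U: σ_y = 599.0 MPa, ρ = 10230 kg/m³, cost = 43.00 $/kg
  candidate Y: σ_y = 306.0 MPa, ρ = 8620 kg/m³, cost = 7.055 $/kg
  candidate C: σ_y = 42.00 MPa, ρ = 2220 kg/m³, cost = 4.850 $/kg
  candidate Y: M = 5.03 kN·m per $
  candidate Q: M = 4.26 kN·m per $
  candidate C: M = 3.90 kN·m per $
  candidate U: M = 1.36 kN·m per $
The maximum is for candidate Y.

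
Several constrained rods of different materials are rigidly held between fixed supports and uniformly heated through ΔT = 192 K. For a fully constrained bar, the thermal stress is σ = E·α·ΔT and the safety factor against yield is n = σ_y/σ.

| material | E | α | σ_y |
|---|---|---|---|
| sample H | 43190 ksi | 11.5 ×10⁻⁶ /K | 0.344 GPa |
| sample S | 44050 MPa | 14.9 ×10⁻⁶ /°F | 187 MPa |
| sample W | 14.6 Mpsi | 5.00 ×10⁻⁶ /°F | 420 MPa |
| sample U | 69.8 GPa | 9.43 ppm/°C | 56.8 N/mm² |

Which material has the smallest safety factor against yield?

With everything in SI (GPa, ×10⁻⁶/K, MPa):
  sample H: E = 297.8, α = 11.5, σ_y = 344.0 → σ = 658 MPa, n = 0.523
  sample S: E = 44.05, α = 26.8, σ_y = 187.0 → σ = 227 MPa, n = 0.824
  sample W: E = 100.7, α = 9.00, σ_y = 420.0 → σ = 174 MPa, n = 2.41
  sample U: E = 69.80, α = 9.43, σ_y = 56.80 → σ = 126 MPa, n = 0.449
Smallest n: sample U with n = 0.449.

sample U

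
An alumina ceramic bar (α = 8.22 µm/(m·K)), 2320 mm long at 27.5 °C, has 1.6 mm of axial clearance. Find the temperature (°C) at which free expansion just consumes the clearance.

α·L₀·ΔT = 1.6 mm ⇒ ΔT = 1.6 / (8.22×10⁻⁶ × 2320.0) = 83.90 K.
T = 27.5 + 83.90 = 111.4 °C.

111 °C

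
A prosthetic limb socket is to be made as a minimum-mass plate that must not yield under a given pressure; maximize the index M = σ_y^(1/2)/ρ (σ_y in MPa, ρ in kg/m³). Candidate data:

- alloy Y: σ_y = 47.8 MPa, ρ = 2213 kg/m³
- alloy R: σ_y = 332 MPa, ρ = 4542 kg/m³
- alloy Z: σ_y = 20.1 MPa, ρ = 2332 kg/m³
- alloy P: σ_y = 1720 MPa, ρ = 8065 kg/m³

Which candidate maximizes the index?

alloy P

Evaluate M for each candidate:
  alloy P: M = 5.14×10⁻³
  alloy R: M = 4.01×10⁻³
  alloy Y: M = 3.12×10⁻³
  alloy Z: M = 1.92×10⁻³
Highest index: alloy P.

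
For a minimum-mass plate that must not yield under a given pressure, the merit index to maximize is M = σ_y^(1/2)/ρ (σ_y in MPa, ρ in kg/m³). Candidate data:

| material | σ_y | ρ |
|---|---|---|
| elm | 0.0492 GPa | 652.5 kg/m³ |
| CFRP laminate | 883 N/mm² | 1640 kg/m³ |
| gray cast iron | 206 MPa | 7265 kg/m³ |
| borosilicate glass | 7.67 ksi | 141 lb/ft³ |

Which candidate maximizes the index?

After converting to SI:
  elm: σ_y = 49.20 MPa, ρ = 652.5 kg/m³
  CFRP laminate: σ_y = 883.0 MPa, ρ = 1640 kg/m³
  gray cast iron: σ_y = 206.0 MPa, ρ = 7265 kg/m³
  borosilicate glass: σ_y = 52.88 MPa, ρ = 2259 kg/m³
  CFRP laminate: M = 18.1×10⁻³
  elm: M = 10.7×10⁻³
  borosilicate glass: M = 3.22×10⁻³
  gray cast iron: M = 1.98×10⁻³
Highest index: CFRP laminate.

CFRP laminate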